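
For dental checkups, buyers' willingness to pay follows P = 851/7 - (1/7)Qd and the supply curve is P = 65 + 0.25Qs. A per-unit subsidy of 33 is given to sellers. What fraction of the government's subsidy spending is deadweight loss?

DWL / government spending = 7/38

Pre-subsidy: 851/7 - (1/7)Q = 65 + 0.25Q gives Q* = 144 and P* = 101.
With the subsidy, sellers receive Ps = Pb + 33 for each unit, where Pb is the price buyers pay.
On the curves, Pb = 851/7 - (1/7)Q and Ps = 65 + 0.25Q; the wedge Ps − Pb = 33 gives 65 + 0.25Q − (851/7 - (1/7)Q) = 33, so Q' = 228.
Then Pb = 851/7 − (1/7)·228 = 89 and Ps = 65 + 0.25·228 = 122.
ΔCS = ½(144 + 228)(101 − 89) = 2232; ΔPS = ½(144 + 228)(122 − 101) = 3906.
Government spending = 33 × 228 = 7524.
DWL = ½ × 33 × (228 − 144) = 1386; fraction = 1386 / 7524 = 7/38.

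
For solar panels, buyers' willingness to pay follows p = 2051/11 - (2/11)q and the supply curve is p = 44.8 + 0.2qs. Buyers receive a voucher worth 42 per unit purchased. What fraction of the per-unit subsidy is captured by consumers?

Pre-subsidy: 2051/11 - (2/11)q = 44.8 + 0.2q gives q* = 371 and p* = 119.
With the rebate, buyers effectively pay pb = ps − 42, where ps is the price sellers receive.
On the curves, pb = 2051/11 - (2/11)q and ps = 44.8 + 0.2q; the wedge ps − pb = 42 gives 44.8 + 0.2q − (2051/11 - (2/11)q) = 42, so q' = 481.
Then pb = 2051/11 − (2/11)·481 = 99 and ps = 44.8 + 0.2·481 = 141.
Buyers' price falls by p* − pb = 119 − 99 = 20; sellers' price rises by ps − p* = 141 − 119 = 22.
So consumers capture 20/42 = 10/21 of each unit of subsidy.

Consumer share = 10/21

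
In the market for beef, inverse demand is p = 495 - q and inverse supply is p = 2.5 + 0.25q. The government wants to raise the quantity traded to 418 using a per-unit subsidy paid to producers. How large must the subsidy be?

Required subsidy s = 30 per unit

At q = 418, from the demand curve buyers pay pb = 495 − 1·418 = 77; from the supply curve sellers need ps = 2.5 + 0.25·418 = 107.
The subsidy must fill the gap: s = ps − pb = 107 − 77 = 30.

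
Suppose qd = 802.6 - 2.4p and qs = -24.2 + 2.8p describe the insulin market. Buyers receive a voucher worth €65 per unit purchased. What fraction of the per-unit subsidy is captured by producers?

Pre-subsidy: 802.6 - 2.4p = -24.2 + 2.8p gives p* = 159, q* = 421.
With the rebate, buyers effectively pay pb = ps − 65, where ps is the price sellers receive.
Demand in terms of ps becomes qd = 802.6 − 2.4(ps − 65) = 958.6 - 2.4ps. Setting this equal to supply: 958.6 - 2.4ps = -24.2 + 2.8ps, so ps = 189.
Buyers pay pb = 189 − 65 = 124; q' = -24.2 + 2.8·189 = 505.
Buyers' price falls by p* − pb = 159 − 124 = 35; sellers' price rises by ps − p* = 189 − 159 = 30.
So producers capture 30/65 = 6/13 of each unit of subsidy.

Producer share = 6/13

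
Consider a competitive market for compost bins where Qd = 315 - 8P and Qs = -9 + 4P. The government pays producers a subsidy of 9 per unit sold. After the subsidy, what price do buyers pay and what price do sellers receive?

Buyers pay 24; sellers receive 33

Pre-subsidy: 315 - 8P = -9 + 4P gives P* = 27, Q* = 99.
With the subsidy, sellers receive Ps = Pb + 9 for each unit, where Pb is the price buyers pay.
Supply in terms of Pb becomes Qs = -9 + 4(Pb + 9) = 27 + 4Pb. Setting this equal to demand: 315 - 8Pb = 27 + 4Pb, so Pb = 24.
Sellers receive Ps = 24 + 9 = 33; Q' = 315 − 8·24 = 123.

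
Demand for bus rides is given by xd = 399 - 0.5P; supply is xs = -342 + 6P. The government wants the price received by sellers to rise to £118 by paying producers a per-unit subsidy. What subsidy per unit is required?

At a seller price of 118, quantity supplied is -342 + 6·118 = 366.
Buyers absorb 366 only when they pay Pb with 399 − 0.5·Pb = 366, i.e. Pb = 66.
s = Ps − Pb = 118 − 66 = 52.

Required subsidy s = £52 per unit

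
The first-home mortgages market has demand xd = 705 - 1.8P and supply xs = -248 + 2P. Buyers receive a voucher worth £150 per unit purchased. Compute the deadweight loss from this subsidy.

Deadweight loss = 202500/19

Pre-subsidy: 705 - 1.8P = -248 + 2P gives P* = 4765/19, x* = 4818/19.
With the rebate, buyers effectively pay Pb = Ps − 150, where Ps is the price sellers receive.
Demand in terms of Ps becomes xd = 705 − 1.8(Ps − 150) = 975 - 1.8Ps. Setting this equal to supply: 975 - 1.8Ps = -248 + 2Ps, so Ps = 6115/19.
Buyers pay Pb = 6115/19 − 150 = 3265/19; x' = -248 + 2·(6115/19) = 7518/19.
The subsidy expands output by 7518/19 − 4818/19 = 2700/19 past the efficient level; on those units the gap between marginal cost and willingness to pay runs from 0 up to 150.
DWL = ½ × 150 × 2700/19 = 202500/19.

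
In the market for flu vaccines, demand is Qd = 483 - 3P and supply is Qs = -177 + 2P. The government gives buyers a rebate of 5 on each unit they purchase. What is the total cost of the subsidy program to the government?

Government cost = 465

Pre-subsidy: 483 - 3P = -177 + 2P gives P* = 132, Q* = 87.
With the rebate, buyers effectively pay Pb = Ps − 5, where Ps is the price sellers receive.
Demand in terms of Ps becomes Qd = 483 − 3(Ps − 5) = 498 - 3Ps. Setting this equal to supply: 498 - 3Ps = -177 + 2Ps, so Ps = 135.
Buyers pay Pb = 135 − 5 = 130; Q' = -177 + 2·135 = 93.
Government outlay = subsidy × quantity = 5 × 93 = 465.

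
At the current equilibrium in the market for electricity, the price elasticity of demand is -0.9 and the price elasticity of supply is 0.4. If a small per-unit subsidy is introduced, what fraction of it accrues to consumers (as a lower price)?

For a small subsidy around the equilibrium, the benefit split depends on the relative slopes, which at a point are proportional to the elasticities.
Buyer share = εs/(εs + |εd|) = 0.4/(0.4 + 0.9) = 4/13; seller share = |εd|/(εs + |εd|) = 9/13.

Consumer share = 4/13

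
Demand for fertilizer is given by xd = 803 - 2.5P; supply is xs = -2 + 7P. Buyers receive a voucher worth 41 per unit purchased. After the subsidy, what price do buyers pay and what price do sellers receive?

Pre-subsidy: 803 - 2.5P = -2 + 7P gives P* = 1610/19, x* = 11232/19.
With the rebate, buyers effectively pay Pb = Ps − 41, where Ps is the price sellers receive.
Demand in terms of Ps becomes xd = 803 − 2.5(Ps − 41) = 905.5 - 2.5Ps. Setting this equal to supply: 905.5 - 2.5Ps = -2 + 7Ps, so Ps = 1815/19.
Buyers pay Pb = 1815/19 − 41 = 1036/19; x' = -2 + 7·(1815/19) = 12667/19.

Buyers pay 1036/19; sellers receive 1815/19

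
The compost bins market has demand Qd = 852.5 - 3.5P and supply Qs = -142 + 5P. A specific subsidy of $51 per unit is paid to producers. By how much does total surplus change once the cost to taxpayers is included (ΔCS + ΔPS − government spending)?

Pre-subsidy: 852.5 - 3.5P = -142 + 5P gives P* = 117, Q* = 443.
With the subsidy, sellers receive Ps = Pb + 51 for each unit, where Pb is the price buyers pay.
Supply in terms of Pb becomes Qs = -142 + 5(Pb + 51) = 113 + 5Pb. Setting this equal to demand: 852.5 - 3.5Pb = 113 + 5Pb, so Pb = 87.
Sellers receive Ps = 87 + 51 = 138; Q' = 852.5 − 3.5·87 = 548.
ΔCS = ½(443 + 548)(117 − 87) = 14865; ΔPS = ½(443 + 548)(138 − 117) = 10405.5.
Government spending = 51 × 548 = 27948.
Net change = 14865 + 10405.5 − 27948 = -2677.5. The loss equals the DWL triangle ½·51·105.

Net change in total surplus = -$2677.5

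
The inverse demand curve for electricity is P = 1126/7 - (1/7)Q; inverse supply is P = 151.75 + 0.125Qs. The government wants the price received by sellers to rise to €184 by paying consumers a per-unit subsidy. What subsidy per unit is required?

Required subsidy s = €60 per unit

At a seller price of 184, quantity supplied is -1214 + 8·184 = 258.
Buyers absorb 258 only when they pay Pb = 1126/7 − (1/7)·258 = 124.
s = Ps − Pb = 184 − 124 = 60.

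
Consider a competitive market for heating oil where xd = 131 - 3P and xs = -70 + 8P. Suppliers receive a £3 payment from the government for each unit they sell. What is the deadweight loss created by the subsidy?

Pre-subsidy: 131 - 3P = -70 + 8P gives P* = 201/11, x* = 838/11.
With the subsidy, sellers receive Ps = Pb + 3 for each unit, where Pb is the price buyers pay.
Supply in terms of Pb becomes xs = -70 + 8(Pb + 3) = -46 + 8Pb. Setting this equal to demand: 131 - 3Pb = -46 + 8Pb, so Pb = 177/11.
Sellers receive Ps = 177/11 + 3 = 210/11; x' = 131 − 3·(177/11) = 910/11.
The subsidy expands output by 910/11 − 838/11 = 72/11 past the efficient level; on those units the gap between marginal cost and willingness to pay runs from 0 up to 3.
DWL = ½ × 3 × 72/11 = 108/11.

Deadweight loss = 108/11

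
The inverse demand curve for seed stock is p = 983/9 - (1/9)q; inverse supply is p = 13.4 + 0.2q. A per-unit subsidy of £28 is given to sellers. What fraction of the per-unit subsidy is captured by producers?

Pre-subsidy: 983/9 - (1/9)q = 13.4 + 0.2q gives q* = 308 and p* = 75.
With the subsidy, sellers receive ps = pb + 28 for each unit, where pb is the price buyers pay.
On the curves, pb = 983/9 - (1/9)q and ps = 13.4 + 0.2q; the wedge ps − pb = 28 gives 13.4 + 0.2q − (983/9 - (1/9)q) = 28, so q' = 398.
Then pb = 983/9 − (1/9)·398 = 65 and ps = 13.4 + 0.2·398 = 93.
Buyers' price falls by p* − pb = 75 − 65 = 10; sellers' price rises by ps − p* = 93 − 75 = 18.
So producers capture 18/28 = 9/14 of each unit of subsidy.

Producer share = 9/14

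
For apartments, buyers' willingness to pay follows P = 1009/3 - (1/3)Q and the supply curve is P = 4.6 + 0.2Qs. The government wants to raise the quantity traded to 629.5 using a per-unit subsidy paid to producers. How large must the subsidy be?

Required subsidy s = 4 per unit

At Q = 629.5, from the demand curve buyers pay Pb = 1009/3 − (1/3)·629.5 = 126.5; from the supply curve sellers need Ps = 4.6 + 0.2·629.5 = 130.5.
The subsidy must fill the gap: s = Ps − Pb = 130.5 − 126.5 = 4.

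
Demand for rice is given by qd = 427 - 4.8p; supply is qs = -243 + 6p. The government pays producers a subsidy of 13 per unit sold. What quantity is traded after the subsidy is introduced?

q' = 1475/9

Pre-subsidy: 427 - 4.8p = -243 + 6p gives p* = 1675/27, q* = 1163/9.
With the subsidy, sellers receive ps = pb + 13 for each unit, where pb is the price buyers pay.
Supply in terms of pb becomes qs = -243 + 6(pb + 13) = -165 + 6pb. Setting this equal to demand: 427 - 4.8pb = -165 + 6pb, so pb = 1480/27.
Sellers receive ps = 1480/27 + 13 = 1831/27; q' = 427 − 4.8·(1480/27) = 1475/9.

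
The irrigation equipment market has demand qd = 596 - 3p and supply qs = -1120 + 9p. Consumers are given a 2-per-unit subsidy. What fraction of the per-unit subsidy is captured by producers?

Producer share = 0.25

Pre-subsidy: 596 - 3p = -1120 + 9p gives p* = 143, q* = 167.
With the rebate, buyers effectively pay pb = ps − 2, where ps is the price sellers receive.
Demand in terms of ps becomes qd = 596 − 3(ps − 2) = 602 - 3ps. Setting this equal to supply: 602 - 3ps = -1120 + 9ps, so ps = 143.5.
Buyers pay pb = 143.5 − 2 = 141.5; q' = -1120 + 9·143.5 = 171.5.
Buyers' price falls by p* − pb = 143 − 141.5 = 1.5; sellers' price rises by ps − p* = 143.5 − 143 = 0.5.
So producers capture 0.5/2 = 0.25 of each unit of subsidy.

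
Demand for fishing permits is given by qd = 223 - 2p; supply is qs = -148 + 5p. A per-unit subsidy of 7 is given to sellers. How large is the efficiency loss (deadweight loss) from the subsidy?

Deadweight loss = 35

Pre-subsidy: 223 - 2p = -148 + 5p gives p* = 53, q* = 117.
With the subsidy, sellers receive ps = pb + 7 for each unit, where pb is the price buyers pay.
Supply in terms of pb becomes qs = -148 + 5(pb + 7) = -113 + 5pb. Setting this equal to demand: 223 - 2pb = -113 + 5pb, so pb = 48.
Sellers receive ps = 48 + 7 = 55; q' = 223 − 2·48 = 127.
The subsidy expands output by 127 − 117 = 10 past the efficient level; on those units the gap between marginal cost and willingness to pay runs from 0 up to 7.
DWL = ½ × 7 × 10 = 35.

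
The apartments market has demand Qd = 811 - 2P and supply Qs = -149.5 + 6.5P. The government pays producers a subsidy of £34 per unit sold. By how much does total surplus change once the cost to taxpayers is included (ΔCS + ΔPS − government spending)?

Pre-subsidy: 811 - 2P = -149.5 + 6.5P gives P* = 113, Q* = 585.
With the subsidy, sellers receive Ps = Pb + 34 for each unit, where Pb is the price buyers pay.
Supply in terms of Pb becomes Qs = -149.5 + 6.5(Pb + 34) = 71.5 + 6.5Pb. Setting this equal to demand: 811 - 2Pb = 71.5 + 6.5Pb, so Pb = 87.
Sellers receive Ps = 87 + 34 = 121; Q' = 811 − 2·87 = 637.
ΔCS = ½(585 + 637)(113 − 87) = 15886; ΔPS = ½(585 + 637)(121 − 113) = 4888.
Government spending = 34 × 637 = 21658.
Net change = 15886 + 4888 − 21658 = -884. The loss equals the DWL triangle ½·34·52.

Net change in total surplus = -£884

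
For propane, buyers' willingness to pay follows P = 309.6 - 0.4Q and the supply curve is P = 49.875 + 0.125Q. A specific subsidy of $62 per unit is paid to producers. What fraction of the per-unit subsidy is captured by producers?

Pre-subsidy: 309.6 - 0.4Q = 49.875 + 0.125Q gives Q* = 3463/7 and P* = 782/7.
With the subsidy, sellers receive Ps = Pb + 62 for each unit, where Pb is the price buyers pay.
On the curves, Pb = 309.6 - 0.4Q and Ps = 49.875 + 0.125Q; the wedge Ps − Pb = 62 gives 49.875 + 0.125Q − (309.6 - 0.4Q) = 62, so Q' = 12869/21.
Then Pb = 309.6 − 0.4·(12869/21) = 1354/21 and Ps = 49.875 + 0.125·(12869/21) = 2656/21.
Buyers' price falls by P* − Pb = 782/7 − 1354/21 = 992/21; sellers' price rises by Ps − P* = 2656/21 − 782/7 = 310/21.
So producers capture (310/21)/62 = 5/21 of each unit of subsidy.

Producer share = 5/21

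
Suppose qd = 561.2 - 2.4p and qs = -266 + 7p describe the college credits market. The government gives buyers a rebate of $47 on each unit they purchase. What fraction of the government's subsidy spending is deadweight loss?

DWL / government spending = 3/31

Pre-subsidy: 561.2 - 2.4p = -266 + 7p gives p* = 88, q* = 350.
With the rebate, buyers effectively pay pb = ps − 47, where ps is the price sellers receive.
Demand in terms of ps becomes qd = 561.2 − 2.4(ps − 47) = 674 - 2.4ps. Setting this equal to supply: 674 - 2.4ps = -266 + 7ps, so ps = 100.
Buyers pay pb = 100 − 47 = 53; q' = -266 + 7·100 = 434.
ΔCS = ½(350 + 434)(88 − 53) = 13720; ΔPS = ½(350 + 434)(100 − 88) = 4704.
Government spending = 47 × 434 = 20398.
DWL = ½ × 47 × (434 − 350) = 1974; fraction = 1974 / 20398 = 3/31.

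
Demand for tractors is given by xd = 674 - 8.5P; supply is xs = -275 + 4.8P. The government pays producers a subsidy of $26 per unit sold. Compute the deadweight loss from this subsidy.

Pre-subsidy: 674 - 8.5P = -275 + 4.8P gives P* = 9490/133, x* = 8977/133.
With the subsidy, sellers receive Ps = Pb + 26 for each unit, where Pb is the price buyers pay.
Supply in terms of Pb becomes xs = -275 + 4.8(Pb + 26) = -150.2 + 4.8Pb. Setting this equal to demand: 674 - 8.5Pb = -150.2 + 4.8Pb, so Pb = 8242/133.
Sellers receive Ps = 8242/133 + 26 = 11700/133; x' = 674 − 8.5·(8242/133) = 19585/133.
The subsidy expands output by 19585/133 − 8977/133 = 10608/133 past the efficient level; on those units the gap between marginal cost and willingness to pay runs from 0 up to 26.
DWL = ½ × 26 × 10608/133 = 137904/133.

Deadweight loss = 137904/133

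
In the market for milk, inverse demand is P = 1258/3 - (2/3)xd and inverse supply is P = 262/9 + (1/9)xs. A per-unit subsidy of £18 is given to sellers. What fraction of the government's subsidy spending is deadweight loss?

DWL / government spending = 81/3674

Pre-subsidy: 1258/3 - (2/3)x = 262/9 + (1/9)x gives x* = 3512/7 and P* = 594/7.
With the subsidy, sellers receive Ps = Pb + 18 for each unit, where Pb is the price buyers pay.
On the curves, Pb = 1258/3 - (2/3)x and Ps = 262/9 + (1/9)x; the wedge Ps − Pb = 18 gives 262/9 + (1/9)x − (1258/3 - (2/3)x) = 18, so x' = 3674/7.
Then Pb = 1258/3 − (2/3)·(3674/7) = 486/7 and Ps = 262/9 + (1/9)·(3674/7) = 612/7.
ΔCS = ½(3512/7 + 3674/7)(594/7 − 486/7) = 388044/49; ΔPS = ½(3512/7 + 3674/7)(612/7 − 594/7) = 64674/49.
Government spending = 18 × 3674/7 = 66132/7.
DWL = ½ × 18 × (3674/7 − 3512/7) = 1458/7; fraction = (1458/7) / (66132/7) = 81/3674.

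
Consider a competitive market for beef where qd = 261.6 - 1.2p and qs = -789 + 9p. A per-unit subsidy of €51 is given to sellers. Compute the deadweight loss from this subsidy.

Deadweight loss = €1377

Pre-subsidy: 261.6 - 1.2p = -789 + 9p gives p* = 103, q* = 138.
With the subsidy, sellers receive ps = pb + 51 for each unit, where pb is the price buyers pay.
Supply in terms of pb becomes qs = -789 + 9(pb + 51) = -330 + 9pb. Setting this equal to demand: 261.6 - 1.2pb = -330 + 9pb, so pb = 58.
Sellers receive ps = 58 + 51 = 109; q' = 261.6 − 1.2·58 = 192.
The subsidy expands output by 192 − 138 = 54 past the efficient level; on those units the gap between marginal cost and willingness to pay runs from 0 up to 51.
DWL = ½ × 51 × 54 = 1377.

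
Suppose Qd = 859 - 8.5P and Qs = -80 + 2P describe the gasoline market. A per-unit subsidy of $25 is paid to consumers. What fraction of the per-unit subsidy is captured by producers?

Pre-subsidy: 859 - 8.5P = -80 + 2P gives P* = 626/7, Q* = 692/7.
With the rebate, buyers effectively pay Pb = Ps − 25, where Ps is the price sellers receive.
Demand in terms of Ps becomes Qd = 859 − 8.5(Ps − 25) = 1071.5 - 8.5Ps. Setting this equal to supply: 1071.5 - 8.5Ps = -80 + 2Ps, so Ps = 329/3.
Buyers pay Pb = 329/3 − 25 = 254/3; Q' = -80 + 2·(329/3) = 418/3.
Buyers' price falls by P* − Pb = 626/7 − 254/3 = 100/21; sellers' price rises by Ps − P* = 329/3 − 626/7 = 425/21.
So producers capture (425/21)/25 = 17/21 of each unit of subsidy.

Producer share = 17/21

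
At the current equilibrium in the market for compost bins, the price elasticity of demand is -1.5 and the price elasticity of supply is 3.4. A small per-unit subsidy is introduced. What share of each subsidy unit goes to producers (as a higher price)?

Producer share = 15/49

For a small subsidy around the equilibrium, the benefit split depends on the relative slopes, which at a point are proportional to the elasticities.
Buyer share = εs/(εs + |εd|) = 3.4/(3.4 + 1.5) = 34/49; seller share = |εd|/(εs + |εd|) = 15/49.
So producers capture 15/49 of the subsidy.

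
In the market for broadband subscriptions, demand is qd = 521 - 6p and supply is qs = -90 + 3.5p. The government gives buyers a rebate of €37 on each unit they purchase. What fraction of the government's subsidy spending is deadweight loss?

Pre-subsidy: 521 - 6p = -90 + 3.5p gives p* = 1222/19, q* = 2567/19.
With the rebate, buyers effectively pay pb = ps − 37, where ps is the price sellers receive.
Demand in terms of ps becomes qd = 521 − 6(ps − 37) = 743 - 6ps. Setting this equal to supply: 743 - 6ps = -90 + 3.5ps, so ps = 1666/19.
Buyers pay pb = 1666/19 − 37 = 963/19; q' = -90 + 3.5·(1666/19) = 4121/19.
ΔCS = ½(2567/19 + 4121/19)(1222/19 − 963/19) = 45584/19; ΔPS = ½(2567/19 + 4121/19)(1666/19 − 1222/19) = 78144/19.
Government spending = 37 × 4121/19 = 152477/19.
DWL = ½ × 37 × (4121/19 − 2567/19) = 28749/19; fraction = (28749/19) / (152477/19) = 777/4121.

DWL / government spending = 777/4121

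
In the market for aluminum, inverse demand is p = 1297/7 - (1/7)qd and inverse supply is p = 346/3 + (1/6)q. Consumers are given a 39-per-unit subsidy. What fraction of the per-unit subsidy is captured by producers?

Producer share = 7/13

Pre-subsidy: 1297/7 - (1/7)q = 346/3 + (1/6)q gives q* = 226 and p* = 153.
With the rebate, buyers effectively pay pb = ps − 39, where ps is the price sellers receive.
On the curves, pb = 1297/7 - (1/7)q and ps = 346/3 + (1/6)q; the wedge ps − pb = 39 gives 346/3 + (1/6)q − (1297/7 - (1/7)q) = 39, so q' = 352.
Then pb = 1297/7 − (1/7)·352 = 135 and ps = 346/3 + (1/6)·352 = 174.
Buyers' price falls by p* − pb = 153 − 135 = 18; sellers' price rises by ps − p* = 174 − 153 = 21.
So producers capture 21/39 = 7/13 of each unit of subsidy.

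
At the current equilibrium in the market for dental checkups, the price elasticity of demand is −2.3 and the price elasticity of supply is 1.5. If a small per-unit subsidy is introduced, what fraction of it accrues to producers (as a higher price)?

For a small subsidy around the equilibrium, the benefit split depends on the relative slopes, which at a point are proportional to the elasticities.
Buyer share = εs/(εs + |εd|) = 1.5/(1.5 + 2.3) = 15/38; seller share = |εd|/(εs + |εd|) = 23/38.
So producers capture 23/38 of the subsidy.

Producer share = 23/38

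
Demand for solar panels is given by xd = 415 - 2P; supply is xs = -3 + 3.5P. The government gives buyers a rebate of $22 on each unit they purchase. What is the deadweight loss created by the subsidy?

Deadweight loss = $308

Pre-subsidy: 415 - 2P = -3 + 3.5P gives P* = 76, x* = 263.
With the rebate, buyers effectively pay Pb = Ps − 22, where Ps is the price sellers receive.
Demand in terms of Ps becomes xd = 415 − 2(Ps − 22) = 459 - 2Ps. Setting this equal to supply: 459 - 2Ps = -3 + 3.5Ps, so Ps = 84.
Buyers pay Pb = 84 − 22 = 62; x' = -3 + 3.5·84 = 291.
The subsidy expands output by 291 − 263 = 28 past the efficient level; on those units the gap between marginal cost and willingness to pay runs from 0 up to 22.
DWL = ½ × 22 × 28 = 308.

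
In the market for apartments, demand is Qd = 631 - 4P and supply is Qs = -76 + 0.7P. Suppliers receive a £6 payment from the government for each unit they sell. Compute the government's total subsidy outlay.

Pre-subsidy: 631 - 4P = -76 + 0.7P gives P* = 7070/47, Q* = 1377/47.
With the subsidy, sellers receive Ps = Pb + 6 for each unit, where Pb is the price buyers pay.
Supply in terms of Pb becomes Qs = -76 + 0.7(Pb + 6) = -71.8 + 0.7Pb. Setting this equal to demand: 631 - 4Pb = -71.8 + 0.7Pb, so Pb = 7028/47.
Sellers receive Ps = 7028/47 + 6 = 7310/47; Q' = 631 − 4·(7028/47) = 1545/47.
Government outlay = subsidy × quantity = 6 × 1545/47 = 9270/47.

Government cost = 9270/47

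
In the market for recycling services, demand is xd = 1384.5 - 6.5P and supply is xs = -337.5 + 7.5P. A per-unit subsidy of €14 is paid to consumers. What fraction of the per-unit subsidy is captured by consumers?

Consumer share = 15/28

Pre-subsidy: 1384.5 - 6.5P = -337.5 + 7.5P gives P* = 123, x* = 585.
With the rebate, buyers effectively pay Pb = Ps − 14, where Ps is the price sellers receive.
Demand in terms of Ps becomes xd = 1384.5 − 6.5(Ps − 14) = 1475.5 - 6.5Ps. Setting this equal to supply: 1475.5 - 6.5Ps = -337.5 + 7.5Ps, so Ps = 129.5.
Buyers pay Pb = 129.5 − 14 = 115.5; x' = -337.5 + 7.5·129.5 = 633.75.
Buyers' price falls by P* − Pb = 123 − 115.5 = 7.5; sellers' price rises by Ps − P* = 129.5 − 123 = 6.5.
So consumers capture 7.5/14 = 15/28 of each unit of subsidy.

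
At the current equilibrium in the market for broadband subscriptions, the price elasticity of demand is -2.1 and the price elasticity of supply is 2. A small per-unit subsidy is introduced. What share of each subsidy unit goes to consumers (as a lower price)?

Consumer share = 20/41

For a small subsidy around the equilibrium, the benefit split depends on the relative slopes, which at a point are proportional to the elasticities.
Buyer share = εs/(εs + |εd|) = 2/(2 + 2.1) = 20/41; seller share = |εd|/(εs + |εd|) = 21/41.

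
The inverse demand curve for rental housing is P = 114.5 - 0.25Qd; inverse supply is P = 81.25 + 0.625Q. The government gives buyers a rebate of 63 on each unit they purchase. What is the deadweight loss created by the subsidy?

Pre-subsidy: 114.5 - 0.25Q = 81.25 + 0.625Q gives Q* = 38 and P* = 105.
With the rebate, buyers effectively pay Pb = Ps − 63, where Ps is the price sellers receive.
On the curves, Pb = 114.5 - 0.25Q and Ps = 81.25 + 0.625Q; the wedge Ps − Pb = 63 gives 81.25 + 0.625Q − (114.5 - 0.25Q) = 63, so Q' = 110.
Then Pb = 114.5 − 0.25·110 = 87 and Ps = 81.25 + 0.625·110 = 150.
The subsidy expands output by 110 − 38 = 72 past the efficient level; on those units the gap between marginal cost and willingness to pay runs from 0 up to 63.
DWL = ½ × 63 × 72 = 2268.

Deadweight loss = 2268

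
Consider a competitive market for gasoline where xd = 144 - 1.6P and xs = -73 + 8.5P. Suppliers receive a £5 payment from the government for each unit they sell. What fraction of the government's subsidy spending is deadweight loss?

Pre-subsidy: 144 - 1.6P = -73 + 8.5P gives P* = 2170/101, x* = 11072/101.
With the subsidy, sellers receive Ps = Pb + 5 for each unit, where Pb is the price buyers pay.
Supply in terms of Pb becomes xs = -73 + 8.5(Pb + 5) = -30.5 + 8.5Pb. Setting this equal to demand: 144 - 1.6Pb = -30.5 + 8.5Pb, so Pb = 1745/101.
Sellers receive Ps = 1745/101 + 5 = 2250/101; x' = 144 − 1.6·(1745/101) = 11752/101.
ΔCS = ½(11072/101 + 11752/101)(2170/101 − 1745/101) = 4850100/10201; ΔPS = ½(11072/101 + 11752/101)(2250/101 − 2170/101) = 912960/10201.
Government spending = 5 × 11752/101 = 58760/101.
DWL = ½ × 5 × (11752/101 − 11072/101) = 1700/101; fraction = (1700/101) / (58760/101) = 85/2938.

DWL / government spending = 85/2938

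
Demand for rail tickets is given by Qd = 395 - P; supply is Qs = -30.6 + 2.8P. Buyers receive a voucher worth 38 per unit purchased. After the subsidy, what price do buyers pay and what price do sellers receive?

Buyers pay 84; sellers receive 122

Pre-subsidy: 395 - P = -30.6 + 2.8P gives P* = 112, Q* = 283.
With the rebate, buyers effectively pay Pb = Ps − 38, where Ps is the price sellers receive.
Demand in terms of Ps becomes Qd = 395 − 1(Ps − 38) = 433 - Ps. Setting this equal to supply: 433 - Ps = -30.6 + 2.8Ps, so Ps = 122.
Buyers pay Pb = 122 − 38 = 84; Q' = -30.6 + 2.8·122 = 311.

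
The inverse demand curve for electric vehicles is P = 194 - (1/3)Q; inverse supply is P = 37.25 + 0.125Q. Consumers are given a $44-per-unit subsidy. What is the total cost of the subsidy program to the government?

Government cost = $19272

Pre-subsidy: 194 - (1/3)Q = 37.25 + 0.125Q gives Q* = 342 and P* = 80.
With the rebate, buyers effectively pay Pb = Ps − 44, where Ps is the price sellers receive.
On the curves, Pb = 194 - (1/3)Q and Ps = 37.25 + 0.125Q; the wedge Ps − Pb = 44 gives 37.25 + 0.125Q − (194 - (1/3)Q) = 44, so Q' = 438.
Then Pb = 194 − (1/3)·438 = 48 and Ps = 37.25 + 0.125·438 = 92.
Government outlay = subsidy × quantity = 44 × 438 = 19272.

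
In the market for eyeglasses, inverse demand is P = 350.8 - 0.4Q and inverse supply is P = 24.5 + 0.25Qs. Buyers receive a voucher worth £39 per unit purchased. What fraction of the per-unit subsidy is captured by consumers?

Consumer share = 8/13

Pre-subsidy: 350.8 - 0.4Q = 24.5 + 0.25Q gives Q* = 502 and P* = 150.
With the rebate, buyers effectively pay Pb = Ps − 39, where Ps is the price sellers receive.
On the curves, Pb = 350.8 - 0.4Q and Ps = 24.5 + 0.25Q; the wedge Ps − Pb = 39 gives 24.5 + 0.25Q − (350.8 - 0.4Q) = 39, so Q' = 562.
Then Pb = 350.8 − 0.4·562 = 126 and Ps = 24.5 + 0.25·562 = 165.
Buyers' price falls by P* − Pb = 150 − 126 = 24; sellers' price rises by Ps − P* = 165 − 150 = 15.
So consumers capture 24/39 = 8/13 of each unit of subsidy.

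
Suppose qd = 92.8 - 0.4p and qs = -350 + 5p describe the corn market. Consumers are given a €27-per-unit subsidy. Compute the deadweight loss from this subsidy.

Deadweight loss = €135

Pre-subsidy: 92.8 - 0.4p = -350 + 5p gives p* = 82, q* = 60.
With the rebate, buyers effectively pay pb = ps − 27, where ps is the price sellers receive.
Demand in terms of ps becomes qd = 92.8 − 0.4(ps − 27) = 103.6 - 0.4ps. Setting this equal to supply: 103.6 - 0.4ps = -350 + 5ps, so ps = 84.
Buyers pay pb = 84 − 27 = 57; q' = -350 + 5·84 = 70.
The subsidy expands output by 70 − 60 = 10 past the efficient level; on those units the gap between marginal cost and willingness to pay runs from 0 up to 27.
DWL = ½ × 27 × 10 = 135.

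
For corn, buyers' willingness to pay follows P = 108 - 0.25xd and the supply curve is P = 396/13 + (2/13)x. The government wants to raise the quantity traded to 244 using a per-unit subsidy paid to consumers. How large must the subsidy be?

Required subsidy s = 21 per unit

At x = 244, from the demand curve buyers pay Pb = 108 − 0.25·244 = 47; from the supply curve sellers need Ps = 396/13 + (2/13)·244 = 68.
The subsidy must fill the gap: s = Ps − Pb = 68 − 47 = 21.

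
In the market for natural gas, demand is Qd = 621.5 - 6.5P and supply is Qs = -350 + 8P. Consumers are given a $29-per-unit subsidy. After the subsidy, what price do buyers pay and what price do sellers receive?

Pre-subsidy: 621.5 - 6.5P = -350 + 8P gives P* = 67, Q* = 186.
With the rebate, buyers effectively pay Pb = Ps − 29, where Ps is the price sellers receive.
Demand in terms of Ps becomes Qd = 621.5 − 6.5(Ps − 29) = 810 - 6.5Ps. Setting this equal to supply: 810 - 6.5Ps = -350 + 8Ps, so Ps = 80.
Buyers pay Pb = 80 − 29 = 51; Q' = -350 + 8·80 = 290.

Buyers pay $51; sellers receive $80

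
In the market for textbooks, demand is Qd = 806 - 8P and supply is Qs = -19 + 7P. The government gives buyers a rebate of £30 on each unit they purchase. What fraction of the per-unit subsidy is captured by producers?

Producer share = 8/15

Pre-subsidy: 806 - 8P = -19 + 7P gives P* = 55, Q* = 366.
With the rebate, buyers effectively pay Pb = Ps − 30, where Ps is the price sellers receive.
Demand in terms of Ps becomes Qd = 806 − 8(Ps − 30) = 1046 - 8Ps. Setting this equal to supply: 1046 - 8Ps = -19 + 7Ps, so Ps = 71.
Buyers pay Pb = 71 − 30 = 41; Q' = -19 + 7·71 = 478.
Buyers' price falls by P* − Pb = 55 − 41 = 14; sellers' price rises by Ps − P* = 71 − 55 = 16.
So producers capture 16/30 = 8/15 of each unit of subsidy.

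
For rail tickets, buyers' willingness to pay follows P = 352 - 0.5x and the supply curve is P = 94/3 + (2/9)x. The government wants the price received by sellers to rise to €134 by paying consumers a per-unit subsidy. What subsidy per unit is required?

At a seller price of 134, quantity supplied is -141 + 4.5·134 = 462.
Buyers absorb 462 only when they pay Pb = 352 − 0.5·462 = 121.
s = Ps − Pb = 134 − 121 = 13.

Required subsidy s = €13 per unit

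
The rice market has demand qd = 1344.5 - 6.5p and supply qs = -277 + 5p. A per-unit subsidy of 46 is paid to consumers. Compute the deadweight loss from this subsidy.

Pre-subsidy: 1344.5 - 6.5p = -277 + 5p gives p* = 141, q* = 428.
With the rebate, buyers effectively pay pb = ps − 46, where ps is the price sellers receive.
Demand in terms of ps becomes qd = 1344.5 − 6.5(ps − 46) = 1643.5 - 6.5ps. Setting this equal to supply: 1643.5 - 6.5ps = -277 + 5ps, so ps = 167.
Buyers pay pb = 167 − 46 = 121; q' = -277 + 5·167 = 558.
The subsidy expands output by 558 − 428 = 130 past the efficient level; on those units the gap between marginal cost and willingness to pay runs from 0 up to 46.
DWL = ½ × 46 × 130 = 2990.

Deadweight loss = 2990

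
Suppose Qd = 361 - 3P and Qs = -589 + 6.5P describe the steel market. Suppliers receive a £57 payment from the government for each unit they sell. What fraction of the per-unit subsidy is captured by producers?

Producer share = 6/19

Pre-subsidy: 361 - 3P = -589 + 6.5P gives P* = 100, Q* = 61.
With the subsidy, sellers receive Ps = Pb + 57 for each unit, where Pb is the price buyers pay.
Supply in terms of Pb becomes Qs = -589 + 6.5(Pb + 57) = -218.5 + 6.5Pb. Setting this equal to demand: 361 - 3Pb = -218.5 + 6.5Pb, so Pb = 61.
Sellers receive Ps = 61 + 57 = 118; Q' = 361 − 3·61 = 178.
Buyers' price falls by P* − Pb = 100 − 61 = 39; sellers' price rises by Ps − P* = 118 − 100 = 18.
So producers capture 18/57 = 6/19 of each unit of subsidy.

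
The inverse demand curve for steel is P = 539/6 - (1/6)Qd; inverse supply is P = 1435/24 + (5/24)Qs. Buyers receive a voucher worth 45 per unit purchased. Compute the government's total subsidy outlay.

Government cost = 9005

Pre-subsidy: 539/6 - (1/6)Q = 1435/24 + (5/24)Q gives Q* = 721/9 and P* = 2065/27.
With the rebate, buyers effectively pay Pb = Ps − 45, where Ps is the price sellers receive.
On the curves, Pb = 539/6 - (1/6)Q and Ps = 1435/24 + (5/24)Q; the wedge Ps − Pb = 45 gives 1435/24 + (5/24)Q − (539/6 - (1/6)Q) = 45, so Q' = 1801/9.
Then Pb = 539/6 − (1/6)·(1801/9) = 1525/27 and Ps = 1435/24 + (5/24)·(1801/9) = 2740/27.
Government outlay = subsidy × quantity = 45 × 1801/9 = 9005.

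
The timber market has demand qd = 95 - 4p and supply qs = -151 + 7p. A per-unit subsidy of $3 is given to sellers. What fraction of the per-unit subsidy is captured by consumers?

Pre-subsidy: 95 - 4p = -151 + 7p gives p* = 246/11, q* = 61/11.
With the subsidy, sellers receive ps = pb + 3 for each unit, where pb is the price buyers pay.
Supply in terms of pb becomes qs = -151 + 7(pb + 3) = -130 + 7pb. Setting this equal to demand: 95 - 4pb = -130 + 7pb, so pb = 225/11.
Sellers receive ps = 225/11 + 3 = 258/11; q' = 95 − 4·(225/11) = 145/11.
Buyers' price falls by p* − pb = 246/11 − 225/11 = 21/11; sellers' price rises by ps − p* = 258/11 − 246/11 = 12/11.
So consumers capture (21/11)/3 = 7/11 of each unit of subsidy.

Consumer share = 7/11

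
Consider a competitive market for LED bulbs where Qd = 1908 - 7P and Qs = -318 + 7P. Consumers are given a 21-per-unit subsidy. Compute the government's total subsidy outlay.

Pre-subsidy: 1908 - 7P = -318 + 7P gives P* = 159, Q* = 795.
With the rebate, buyers effectively pay Pb = Ps − 21, where Ps is the price sellers receive.
Demand in terms of Ps becomes Qd = 1908 − 7(Ps − 21) = 2055 - 7Ps. Setting this equal to supply: 2055 - 7Ps = -318 + 7Ps, so Ps = 169.5.
Buyers pay Pb = 169.5 − 21 = 148.5; Q' = -318 + 7·169.5 = 868.5.
Government outlay = subsidy × quantity = 21 × 868.5 = 18238.5.

Government cost = 18238.5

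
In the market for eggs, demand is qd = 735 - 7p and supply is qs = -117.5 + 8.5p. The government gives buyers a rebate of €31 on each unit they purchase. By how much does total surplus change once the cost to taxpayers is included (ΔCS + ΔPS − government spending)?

Pre-subsidy: 735 - 7p = -117.5 + 8.5p gives p* = 55, q* = 350.
With the rebate, buyers effectively pay pb = ps − 31, where ps is the price sellers receive.
Demand in terms of ps becomes qd = 735 − 7(ps − 31) = 952 - 7ps. Setting this equal to supply: 952 - 7ps = -117.5 + 8.5ps, so ps = 69.
Buyers pay pb = 69 − 31 = 38; q' = -117.5 + 8.5·69 = 469.
ΔCS = ½(350 + 469)(55 − 38) = 6961.5; ΔPS = ½(350 + 469)(69 − 55) = 5733.
Government spending = 31 × 469 = 14539.
Net change = 6961.5 + 5733 − 14539 = -1844.5. The loss equals the DWL triangle ½·31·119.

Net change in total surplus = -€1844.5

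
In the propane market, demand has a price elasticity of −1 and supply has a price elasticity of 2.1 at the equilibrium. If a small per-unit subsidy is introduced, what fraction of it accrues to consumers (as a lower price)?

For a small subsidy around the equilibrium, the benefit split depends on the relative slopes, which at a point are proportional to the elasticities.
Buyer share = εs/(εs + |εd|) = 2.1/(2.1 + 1) = 21/31; seller share = |εd|/(εs + |εd|) = 10/31.

Consumer share = 21/31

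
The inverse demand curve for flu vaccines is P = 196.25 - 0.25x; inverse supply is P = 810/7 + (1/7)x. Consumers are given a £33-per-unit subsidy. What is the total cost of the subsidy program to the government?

Pre-subsidy: 196.25 - 0.25x = 810/7 + (1/7)x gives x* = 205 and P* = 145.
With the rebate, buyers effectively pay Pb = Ps − 33, where Ps is the price sellers receive.
On the curves, Pb = 196.25 - 0.25x and Ps = 810/7 + (1/7)x; the wedge Ps − Pb = 33 gives 810/7 + (1/7)x − (196.25 - 0.25x) = 33, so x' = 289.
Then Pb = 196.25 − 0.25·289 = 124 and Ps = 810/7 + (1/7)·289 = 157.
Government outlay = subsidy × quantity = 33 × 289 = 9537.

Government cost = £9537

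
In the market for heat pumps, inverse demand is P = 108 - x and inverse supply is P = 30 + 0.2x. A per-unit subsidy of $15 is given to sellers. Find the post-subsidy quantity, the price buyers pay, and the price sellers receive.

x' = 77.5; buyers pay $30.5; sellers receive $45.5

Pre-subsidy: 108 - x = 30 + 0.2x gives x* = 65 and P* = 43.
With the subsidy, sellers receive Ps = Pb + 15 for each unit, where Pb is the price buyers pay.
On the curves, Pb = 108 - x and Ps = 30 + 0.2x; the wedge Ps − Pb = 15 gives 30 + 0.2x − (108 - x) = 15, so x' = 77.5.
Then Pb = 108 − 1·77.5 = 30.5 and Ps = 30 + 0.2·77.5 = 45.5.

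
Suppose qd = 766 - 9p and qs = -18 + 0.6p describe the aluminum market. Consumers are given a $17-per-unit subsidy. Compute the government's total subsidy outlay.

Government cost = $689.5625

Pre-subsidy: 766 - 9p = -18 + 0.6p gives p* = 245/3, q* = 31.
With the rebate, buyers effectively pay pb = ps − 17, where ps is the price sellers receive.
Demand in terms of ps becomes qd = 766 − 9(ps − 17) = 919 - 9ps. Setting this equal to supply: 919 - 9ps = -18 + 0.6ps, so ps = 4685/48.
Buyers pay pb = 4685/48 − 17 = 3869/48; q' = -18 + 0.6·(4685/48) = 40.5625.
Government outlay = subsidy × quantity = 17 × 40.5625 = 689.5625.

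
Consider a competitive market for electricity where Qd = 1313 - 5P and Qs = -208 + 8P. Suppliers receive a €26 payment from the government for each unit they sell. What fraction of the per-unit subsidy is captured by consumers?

Consumer share = 8/13

Pre-subsidy: 1313 - 5P = -208 + 8P gives P* = 117, Q* = 728.
With the subsidy, sellers receive Ps = Pb + 26 for each unit, where Pb is the price buyers pay.
Supply in terms of Pb becomes Qs = -208 + 8(Pb + 26) = 0 + 8Pb. Setting this equal to demand: 1313 - 5Pb = 0 + 8Pb, so Pb = 101.
Sellers receive Ps = 101 + 26 = 127; Q' = 1313 − 5·101 = 808.
Buyers' price falls by P* − Pb = 117 − 101 = 16; sellers' price rises by Ps − P* = 127 − 117 = 10.
So consumers capture 16/26 = 8/13 of each unit of subsidy.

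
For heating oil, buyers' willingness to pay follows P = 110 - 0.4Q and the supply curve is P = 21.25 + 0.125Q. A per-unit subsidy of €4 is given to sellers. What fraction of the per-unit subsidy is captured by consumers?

Pre-subsidy: 110 - 0.4Q = 21.25 + 0.125Q gives Q* = 3550/21 and P* = 890/21.
With the subsidy, sellers receive Ps = Pb + 4 for each unit, where Pb is the price buyers pay.
On the curves, Pb = 110 - 0.4Q and Ps = 21.25 + 0.125Q; the wedge Ps − Pb = 4 gives 21.25 + 0.125Q − (110 - 0.4Q) = 4, so Q' = 530/3.
Then Pb = 110 − 0.4·(530/3) = 118/3 and Ps = 21.25 + 0.125·(530/3) = 130/3.
Buyers' price falls by P* − Pb = 890/21 − 118/3 = 64/21; sellers' price rises by Ps − P* = 130/3 − 890/21 = 20/21.
So consumers capture (64/21)/4 = 16/21 of each unit of subsidy.

Consumer share = 16/21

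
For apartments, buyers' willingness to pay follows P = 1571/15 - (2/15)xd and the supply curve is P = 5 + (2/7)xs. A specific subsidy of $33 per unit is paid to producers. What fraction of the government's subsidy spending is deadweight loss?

Pre-subsidy: 1571/15 - (2/15)x = 5 + (2/7)x gives x* = 238 and P* = 73.
With the subsidy, sellers receive Ps = Pb + 33 for each unit, where Pb is the price buyers pay.
On the curves, Pb = 1571/15 - (2/15)x and Ps = 5 + (2/7)x; the wedge Ps − Pb = 33 gives 5 + (2/7)x − (1571/15 - (2/15)x) = 33, so x' = 316.75.
Then Pb = 1571/15 − (2/15)·316.75 = 62.5 and Ps = 5 + (2/7)·316.75 = 95.5.
ΔCS = ½(238 + 316.75)(73 − 62.5) = 2912.4375; ΔPS = ½(238 + 316.75)(95.5 − 73) = 6240.9375.
Government spending = 33 × 316.75 = 10452.75.
DWL = ½ × 33 × (316.75 − 238) = 1299.375; fraction = 1299.375 / 10452.75 = 45/362.

DWL / government spending = 45/362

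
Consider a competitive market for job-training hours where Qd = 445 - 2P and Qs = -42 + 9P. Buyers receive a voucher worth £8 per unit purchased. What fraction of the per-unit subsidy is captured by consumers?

Consumer share = 9/11

Pre-subsidy: 445 - 2P = -42 + 9P gives P* = 487/11, Q* = 3921/11.
With the rebate, buyers effectively pay Pb = Ps − 8, where Ps is the price sellers receive.
Demand in terms of Ps becomes Qd = 445 − 2(Ps − 8) = 461 - 2Ps. Setting this equal to supply: 461 - 2Ps = -42 + 9Ps, so Ps = 503/11.
Buyers pay Pb = 503/11 − 8 = 415/11; Q' = -42 + 9·(503/11) = 4065/11.
Buyers' price falls by P* − Pb = 487/11 − 415/11 = 72/11; sellers' price rises by Ps − P* = 503/11 − 487/11 = 16/11.
So consumers capture (72/11)/8 = 9/11 of each unit of subsidy.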